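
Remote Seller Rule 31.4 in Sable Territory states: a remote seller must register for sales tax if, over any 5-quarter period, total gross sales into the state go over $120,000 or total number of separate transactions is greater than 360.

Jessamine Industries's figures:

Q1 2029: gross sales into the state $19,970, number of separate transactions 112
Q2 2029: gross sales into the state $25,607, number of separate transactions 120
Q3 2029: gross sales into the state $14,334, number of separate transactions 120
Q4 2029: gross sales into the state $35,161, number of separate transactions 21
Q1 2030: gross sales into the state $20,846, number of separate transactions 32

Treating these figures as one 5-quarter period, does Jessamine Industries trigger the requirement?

Total gross sales into the state: $19,970 + $25,607 + $14,334 + $35,161 + $20,846 = $115,918 (≤ $120,000).
Total number of separate transactions: 112 + 120 + 120 + 21 + 32 = 405 (> 360).
The test is 'or': at least one threshold is exceeded.

Yes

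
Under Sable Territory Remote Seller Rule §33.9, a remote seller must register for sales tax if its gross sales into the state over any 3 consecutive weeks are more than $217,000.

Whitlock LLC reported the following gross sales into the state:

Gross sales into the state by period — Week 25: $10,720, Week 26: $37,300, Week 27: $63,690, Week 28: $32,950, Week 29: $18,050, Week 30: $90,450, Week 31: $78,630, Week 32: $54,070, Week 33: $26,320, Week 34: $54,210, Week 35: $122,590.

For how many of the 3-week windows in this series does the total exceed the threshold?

1

Week 25–Week 27: $10,720 + $37,300 + $63,690 = $111,710 (under)
Week 26–Week 28: $37,300 + $63,690 + $32,950 = $133,940 (under)
Week 27–Week 29: $63,690 + $32,950 + $18,050 = $114,690 (under)
Week 28–Week 30: $32,950 + $18,050 + $90,450 = $141,450 (under)
Week 29–Week 31: $18,050 + $90,450 + $78,630 = $187,130 (under)
Week 30–Week 32: $90,450 + $78,630 + $54,070 = $223,150 (over)
Week 31–Week 33: $78,630 + $54,070 + $26,320 = $159,020 (under)
Week 32–Week 34: $54,070 + $26,320 + $54,210 = $134,600 (under)
Week 33–Week 35: $26,320 + $54,210 + $122,590 = $203,120 (under)
1 window exceeds the threshold.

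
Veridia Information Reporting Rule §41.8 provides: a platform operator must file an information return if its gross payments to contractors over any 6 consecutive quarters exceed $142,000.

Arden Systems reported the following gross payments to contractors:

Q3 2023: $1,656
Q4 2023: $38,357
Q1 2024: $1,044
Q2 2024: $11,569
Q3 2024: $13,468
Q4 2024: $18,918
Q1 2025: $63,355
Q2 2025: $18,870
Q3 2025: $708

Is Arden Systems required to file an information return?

Q3 2023–Q4 2024: $1,656 + $38,357 + $1,044 + $11,569 + $13,468 + $18,918 = $85,012 (under)
Q4 2023–Q1 2025: $38,357 + $1,044 + $11,569 + $13,468 + $18,918 + $63,355 = $146,711 (over)
Q1 2024–Q2 2025: $1,044 + $11,569 + $13,468 + $18,918 + $63,355 + $18,870 = $127,224 (under)
Q2 2024–Q3 2025: $11,569 + $13,468 + $18,918 + $63,355 + $18,870 + $708 = $126,888 (under)
At least one window exceeds $142,000.

Yes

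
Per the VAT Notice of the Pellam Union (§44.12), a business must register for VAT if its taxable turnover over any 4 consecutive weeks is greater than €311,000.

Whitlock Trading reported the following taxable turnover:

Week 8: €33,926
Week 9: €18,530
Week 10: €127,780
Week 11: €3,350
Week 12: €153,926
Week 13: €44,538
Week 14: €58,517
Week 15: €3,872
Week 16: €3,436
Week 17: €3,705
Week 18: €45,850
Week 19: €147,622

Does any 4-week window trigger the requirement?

Week 8–Week 11: €33,926 + €18,530 + €127,780 + €3,350 = €183,586 (under)
Week 9–Week 12: €18,530 + €127,780 + €3,350 + €153,926 = €303,586 (under)
Week 10–Week 13: €127,780 + €3,350 + €153,926 + €44,538 = €329,594 (over)
Week 11–Week 14: €3,350 + €153,926 + €44,538 + €58,517 = €260,331 (under)
Week 12–Week 15: €153,926 + €44,538 + €58,517 + €3,872 = €260,853 (under)
Week 13–Week 16: €44,538 + €58,517 + €3,872 + €3,436 = €110,363 (under)
Week 14–Week 17: €58,517 + €3,872 + €3,436 + €3,705 = €69,530 (under)
Week 15–Week 18: €3,872 + €3,436 + €3,705 + €45,850 = €56,863 (under)
Week 16–Week 19: €3,436 + €3,705 + €45,850 + €147,622 = €200,613 (under)
At least one window exceeds €311,000.

Yes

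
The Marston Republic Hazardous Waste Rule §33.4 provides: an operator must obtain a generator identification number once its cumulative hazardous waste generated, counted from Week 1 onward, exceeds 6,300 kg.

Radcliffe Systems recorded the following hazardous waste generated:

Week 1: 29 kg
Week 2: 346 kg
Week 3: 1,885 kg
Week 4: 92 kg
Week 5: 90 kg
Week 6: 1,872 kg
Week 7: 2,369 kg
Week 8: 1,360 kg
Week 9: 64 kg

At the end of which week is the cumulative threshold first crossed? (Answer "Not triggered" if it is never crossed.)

Week 7

Through Week 1: 29 kg
Through Week 2: 375 kg
Through Week 3: 2,260 kg
Through Week 4: 2,352 kg
Through Week 5: 2,442 kg
Through Week 6: 4,314 kg
Through Week 7: 6,683 kg ← exceeds threshold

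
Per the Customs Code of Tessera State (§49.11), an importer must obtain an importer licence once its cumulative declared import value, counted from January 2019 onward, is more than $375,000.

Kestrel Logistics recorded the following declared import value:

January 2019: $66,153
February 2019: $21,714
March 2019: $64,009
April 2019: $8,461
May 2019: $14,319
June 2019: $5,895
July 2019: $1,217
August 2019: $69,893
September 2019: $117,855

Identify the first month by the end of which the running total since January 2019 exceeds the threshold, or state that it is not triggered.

Not triggered

Through January 2019: $66,153
Through February 2019: $87,867
Through March 2019: $151,876
Through April 2019: $160,337
Through May 2019: $174,656
Through June 2019: $180,551
Through July 2019: $181,768
Through August 2019: $251,661
Through September 2019: $369,516
Final cumulative total $369,516 ≤ $375,000; the threshold is never exceeded.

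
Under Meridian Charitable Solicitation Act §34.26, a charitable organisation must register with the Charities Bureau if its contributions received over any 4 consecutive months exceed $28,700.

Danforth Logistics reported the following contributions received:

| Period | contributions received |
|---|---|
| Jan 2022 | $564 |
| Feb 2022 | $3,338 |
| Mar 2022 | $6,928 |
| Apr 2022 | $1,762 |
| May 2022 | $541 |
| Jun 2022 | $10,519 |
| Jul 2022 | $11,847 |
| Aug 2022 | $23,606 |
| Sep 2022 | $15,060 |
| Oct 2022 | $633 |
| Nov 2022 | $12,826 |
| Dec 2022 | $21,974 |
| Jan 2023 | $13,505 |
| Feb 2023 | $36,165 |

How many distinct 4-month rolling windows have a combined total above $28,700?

7

Jan 2022–Apr 2022: $564 + $3,338 + $6,928 + $1,762 = $12,592 (under)
Feb 2022–May 2022: $3,338 + $6,928 + $1,762 + $541 = $12,569 (under)
Mar 2022–Jun 2022: $6,928 + $1,762 + $541 + $10,519 = $19,750 (under)
Apr 2022–Jul 2022: $1,762 + $541 + $10,519 + $11,847 = $24,669 (under)
May 2022–Aug 2022: $541 + $10,519 + $11,847 + $23,606 = $46,513 (over)
Jun 2022–Sep 2022: $10,519 + $11,847 + $23,606 + $15,060 = $61,032 (over)
Jul 2022–Oct 2022: $11,847 + $23,606 + $15,060 + $633 = $51,146 (over)
Aug 2022–Nov 2022: $23,606 + $15,060 + $633 + $12,826 = $52,125 (over)
Sep 2022–Dec 2022: $15,060 + $633 + $12,826 + $21,974 = $50,493 (over)
Oct 2022–Jan 2023: $633 + $12,826 + $21,974 + $13,505 = $48,938 (over)
Nov 2022–Feb 2023: $12,826 + $21,974 + $13,505 + $36,165 = $84,470 (over)
7 windows exceed the threshold.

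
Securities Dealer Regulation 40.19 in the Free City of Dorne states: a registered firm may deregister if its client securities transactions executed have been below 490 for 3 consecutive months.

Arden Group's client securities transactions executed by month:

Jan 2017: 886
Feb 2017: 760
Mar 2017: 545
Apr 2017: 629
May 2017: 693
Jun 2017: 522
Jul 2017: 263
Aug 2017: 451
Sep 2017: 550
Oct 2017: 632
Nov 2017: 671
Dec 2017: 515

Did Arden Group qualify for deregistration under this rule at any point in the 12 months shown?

Months below 490: Jul 2017, Aug 2017.
Longest run of consecutive months below the threshold: 2.
2 < 3, so Arden Group never became eligible.

No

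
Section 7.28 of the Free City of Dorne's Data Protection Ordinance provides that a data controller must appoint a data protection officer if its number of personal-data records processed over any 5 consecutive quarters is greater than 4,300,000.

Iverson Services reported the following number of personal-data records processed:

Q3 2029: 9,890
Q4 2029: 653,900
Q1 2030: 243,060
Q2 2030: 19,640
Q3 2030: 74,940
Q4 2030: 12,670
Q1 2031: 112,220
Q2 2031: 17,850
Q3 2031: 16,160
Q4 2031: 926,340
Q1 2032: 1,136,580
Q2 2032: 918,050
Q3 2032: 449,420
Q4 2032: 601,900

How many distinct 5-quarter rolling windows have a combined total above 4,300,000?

0

Q3 2029–Q3 2030: 9,890 + 653,900 + 243,060 + 19,640 + 74,940 = 1,001,430 (under)
Q4 2029–Q4 2030: 653,900 + 243,060 + 19,640 + 74,940 + 12,670 = 1,004,210 (under)
Q1 2030–Q1 2031: 243,060 + 19,640 + 74,940 + 12,670 + 112,220 = 462,530 (under)
Q2 2030–Q2 2031: 19,640 + 74,940 + 12,670 + 112,220 + 17,850 = 237,320 (under)
Q3 2030–Q3 2031: 74,940 + 12,670 + 112,220 + 17,850 + 16,160 = 233,840 (under)
Q4 2030–Q4 2031: 12,670 + 112,220 + 17,850 + 16,160 + 926,340 = 1,085,240 (under)
Q1 2031–Q1 2032: 112,220 + 17,850 + 16,160 + 926,340 + 1,136,580 = 2,209,150 (under)
Q2 2031–Q2 2032: 17,850 + 16,160 + 926,340 + 1,136,580 + 918,050 = 3,014,980 (under)
Q3 2031–Q3 2032: 16,160 + 926,340 + 1,136,580 + 918,050 + 449,420 = 3,446,550 (under)
Q4 2031–Q4 2032: 926,340 + 1,136,580 + 918,050 + 449,420 + 601,900 = 4,032,290 (under)
0 windows exceed the threshold.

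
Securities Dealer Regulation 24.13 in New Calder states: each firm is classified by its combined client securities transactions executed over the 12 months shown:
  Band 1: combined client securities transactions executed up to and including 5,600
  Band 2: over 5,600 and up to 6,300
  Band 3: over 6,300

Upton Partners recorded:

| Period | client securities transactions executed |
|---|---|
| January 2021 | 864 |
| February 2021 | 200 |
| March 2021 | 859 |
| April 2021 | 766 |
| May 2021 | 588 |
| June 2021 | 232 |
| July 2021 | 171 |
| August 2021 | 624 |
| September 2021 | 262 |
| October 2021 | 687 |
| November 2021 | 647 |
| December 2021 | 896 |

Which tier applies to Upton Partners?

Combined client securities transactions executed: 864 + 200 + 859 + 766 + 588 + 232 + 171 + 624 + 262 + 687 + 647 + 896 = 6,796.
6,796 > 6,300, so Band 3 applies.

Band 3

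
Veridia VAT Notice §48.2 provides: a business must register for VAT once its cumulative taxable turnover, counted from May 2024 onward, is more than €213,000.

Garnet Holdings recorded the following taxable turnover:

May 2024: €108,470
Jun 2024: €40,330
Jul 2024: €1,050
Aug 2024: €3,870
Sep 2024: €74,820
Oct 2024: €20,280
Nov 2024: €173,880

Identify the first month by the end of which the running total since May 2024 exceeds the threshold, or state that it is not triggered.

Sep 2024

Through May 2024: €108,470
Through Jun 2024: €148,800
Through Jul 2024: €149,850
Through Aug 2024: €153,720
Through Sep 2024: €228,540 ← exceeds threshold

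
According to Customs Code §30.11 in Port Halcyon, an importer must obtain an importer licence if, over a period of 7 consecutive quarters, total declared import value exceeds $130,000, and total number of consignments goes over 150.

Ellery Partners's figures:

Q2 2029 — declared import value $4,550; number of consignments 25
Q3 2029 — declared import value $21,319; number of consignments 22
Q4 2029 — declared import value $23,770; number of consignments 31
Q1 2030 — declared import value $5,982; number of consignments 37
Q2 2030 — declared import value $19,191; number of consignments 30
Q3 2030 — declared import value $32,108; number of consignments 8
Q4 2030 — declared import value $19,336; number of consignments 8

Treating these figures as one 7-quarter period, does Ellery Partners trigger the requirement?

Total declared import value: $4,550 + $21,319 + $23,770 + $5,982 + $19,191 + $32,108 + $19,336 = $126,256 (≤ $130,000).
Total number of consignments: 25 + 22 + 31 + 37 + 30 + 8 + 8 = 161 (> 150).
The test is 'and': the rule requires both, and at least one is not exceeded.

No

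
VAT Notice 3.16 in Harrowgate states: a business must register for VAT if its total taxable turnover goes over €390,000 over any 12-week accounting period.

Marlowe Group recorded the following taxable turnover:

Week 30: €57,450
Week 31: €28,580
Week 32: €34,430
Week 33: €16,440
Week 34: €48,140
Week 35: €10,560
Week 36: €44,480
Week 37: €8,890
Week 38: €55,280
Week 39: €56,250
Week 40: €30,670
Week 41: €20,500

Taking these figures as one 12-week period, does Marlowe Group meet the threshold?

Total taxable turnover: €57,450 + €28,580 + €34,430 + €16,440 + €48,140 + €10,560 + €44,480 + €8,890 + €55,280 + €56,250 + €30,670 + €20,500 = €411,670.
€411,670 > €390,000, so the threshold is exceeded.

Yes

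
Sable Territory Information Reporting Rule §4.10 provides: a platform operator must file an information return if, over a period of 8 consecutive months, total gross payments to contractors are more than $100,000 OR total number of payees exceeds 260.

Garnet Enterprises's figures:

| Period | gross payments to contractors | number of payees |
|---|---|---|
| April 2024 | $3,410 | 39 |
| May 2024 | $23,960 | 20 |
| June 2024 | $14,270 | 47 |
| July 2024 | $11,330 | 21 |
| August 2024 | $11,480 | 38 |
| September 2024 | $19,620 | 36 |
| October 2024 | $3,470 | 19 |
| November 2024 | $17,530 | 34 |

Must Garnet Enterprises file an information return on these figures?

Total gross payments to contractors: $3,410 + $23,960 + $14,270 + $11,330 + $11,480 + $19,620 + $3,470 + $17,530 = $105,070 (> $100,000).
Total number of payees: 39 + 20 + 47 + 21 + 38 + 36 + 19 + 34 = 254 (≤ 260).
The test is 'or': at least one threshold is exceeded.

Yes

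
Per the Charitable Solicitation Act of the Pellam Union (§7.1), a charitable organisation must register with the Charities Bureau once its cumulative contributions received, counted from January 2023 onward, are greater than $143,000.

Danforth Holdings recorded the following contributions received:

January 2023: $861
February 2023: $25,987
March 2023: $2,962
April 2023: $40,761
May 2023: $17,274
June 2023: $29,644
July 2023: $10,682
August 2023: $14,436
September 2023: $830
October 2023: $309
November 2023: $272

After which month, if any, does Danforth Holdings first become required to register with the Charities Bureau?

September 2023

Through January 2023: $861
Through February 2023: $26,848
Through March 2023: $29,810
Through April 2023: $70,571
Through May 2023: $87,845
Through June 2023: $117,489
Through July 2023: $128,171
Through August 2023: $142,607
Through September 2023: $143,437 ← exceeds threshold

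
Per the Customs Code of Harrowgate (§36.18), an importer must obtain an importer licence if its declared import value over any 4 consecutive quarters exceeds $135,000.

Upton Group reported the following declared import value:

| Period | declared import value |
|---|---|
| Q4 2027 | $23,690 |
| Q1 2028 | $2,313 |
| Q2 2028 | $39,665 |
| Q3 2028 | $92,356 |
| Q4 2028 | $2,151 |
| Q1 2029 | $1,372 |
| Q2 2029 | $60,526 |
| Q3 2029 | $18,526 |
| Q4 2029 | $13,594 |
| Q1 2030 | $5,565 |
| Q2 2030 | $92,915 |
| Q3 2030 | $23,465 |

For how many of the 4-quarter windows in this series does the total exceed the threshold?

Q4 2027–Q3 2028: $23,690 + $2,313 + $39,665 + $92,356 = $158,024 (over)
Q1 2028–Q4 2028: $2,313 + $39,665 + $92,356 + $2,151 = $136,485 (over)
Q2 2028–Q1 2029: $39,665 + $92,356 + $2,151 + $1,372 = $135,544 (over)
Q3 2028–Q2 2029: $92,356 + $2,151 + $1,372 + $60,526 = $156,405 (over)
Q4 2028–Q3 2029: $2,151 + $1,372 + $60,526 + $18,526 = $82,575 (under)
Q1 2029–Q4 2029: $1,372 + $60,526 + $18,526 + $13,594 = $94,018 (under)
Q2 2029–Q1 2030: $60,526 + $18,526 + $13,594 + $5,565 = $98,211 (under)
Q3 2029–Q2 2030: $18,526 + $13,594 + $5,565 + $92,915 = $130,600 (under)
Q4 2029–Q3 2030: $13,594 + $5,565 + $92,915 + $23,465 = $135,539 (over)
5 windows exceed the threshold.

5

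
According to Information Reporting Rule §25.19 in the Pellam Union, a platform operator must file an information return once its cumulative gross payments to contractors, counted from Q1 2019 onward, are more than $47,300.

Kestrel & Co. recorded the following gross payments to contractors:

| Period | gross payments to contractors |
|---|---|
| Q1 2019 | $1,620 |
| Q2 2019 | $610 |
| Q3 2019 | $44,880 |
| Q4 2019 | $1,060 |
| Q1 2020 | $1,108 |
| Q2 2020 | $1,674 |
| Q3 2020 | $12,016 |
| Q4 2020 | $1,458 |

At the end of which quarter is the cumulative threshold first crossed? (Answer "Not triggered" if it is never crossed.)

Through Q1 2019: $1,620
Through Q2 2019: $2,230
Through Q3 2019: $47,110
Through Q4 2019: $48,170 ← exceeds threshold

Q4 2019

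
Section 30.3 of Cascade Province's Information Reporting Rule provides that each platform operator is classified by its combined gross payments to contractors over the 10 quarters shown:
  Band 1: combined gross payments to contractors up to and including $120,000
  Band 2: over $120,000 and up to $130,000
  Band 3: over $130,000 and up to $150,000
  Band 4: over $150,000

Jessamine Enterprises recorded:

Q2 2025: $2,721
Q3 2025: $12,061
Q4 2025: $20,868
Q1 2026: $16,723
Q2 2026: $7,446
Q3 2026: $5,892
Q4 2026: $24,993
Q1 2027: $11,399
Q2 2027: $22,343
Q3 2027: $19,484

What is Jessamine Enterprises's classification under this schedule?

Band 3

Combined gross payments to contractors: $2,721 + $12,061 + $20,868 + $16,723 + $7,446 + $5,892 + $24,993 + $11,399 + $22,343 + $19,484 = $143,930.
$130,000 < $143,930 ≤ $150,000, so Band 3 applies.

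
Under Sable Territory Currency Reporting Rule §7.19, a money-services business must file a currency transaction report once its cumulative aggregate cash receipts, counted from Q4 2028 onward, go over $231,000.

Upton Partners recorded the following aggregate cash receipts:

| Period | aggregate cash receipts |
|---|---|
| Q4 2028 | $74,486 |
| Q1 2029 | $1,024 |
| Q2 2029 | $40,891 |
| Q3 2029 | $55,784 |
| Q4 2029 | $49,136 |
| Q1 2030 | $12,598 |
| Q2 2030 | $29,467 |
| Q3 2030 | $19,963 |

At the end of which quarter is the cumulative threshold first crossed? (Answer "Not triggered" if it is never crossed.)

Q1 2030

Through Q4 2028: $74,486
Through Q1 2029: $75,510
Through Q2 2029: $116,401
Through Q3 2029: $172,185
Through Q4 2029: $221,321
Through Q1 2030: $233,919 ← exceeds threshold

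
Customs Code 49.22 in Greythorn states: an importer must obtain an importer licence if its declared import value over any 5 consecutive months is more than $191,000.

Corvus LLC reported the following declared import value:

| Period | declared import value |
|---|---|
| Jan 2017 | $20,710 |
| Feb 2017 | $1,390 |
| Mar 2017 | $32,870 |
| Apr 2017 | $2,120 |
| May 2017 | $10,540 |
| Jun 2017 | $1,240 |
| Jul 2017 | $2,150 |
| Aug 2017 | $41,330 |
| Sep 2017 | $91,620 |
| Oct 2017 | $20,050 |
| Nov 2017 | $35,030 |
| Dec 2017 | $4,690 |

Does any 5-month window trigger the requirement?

Jan 2017–May 2017: $20,710 + $1,390 + $32,870 + $2,120 + $10,540 = $67,630 (under)
Feb 2017–Jun 2017: $1,390 + $32,870 + $2,120 + $10,540 + $1,240 = $48,160 (under)
Mar 2017–Jul 2017: $32,870 + $2,120 + $10,540 + $1,240 + $2,150 = $48,920 (under)
Apr 2017–Aug 2017: $2,120 + $10,540 + $1,240 + $2,150 + $41,330 = $57,380 (under)
May 2017–Sep 2017: $10,540 + $1,240 + $2,150 + $41,330 + $91,620 = $146,880 (under)
Jun 2017–Oct 2017: $1,240 + $2,150 + $41,330 + $91,620 + $20,050 = $156,390 (under)
Jul 2017–Nov 2017: $2,150 + $41,330 + $91,620 + $20,050 + $35,030 = $190,180 (under)
Aug 2017–Dec 2017: $41,330 + $91,620 + $20,050 + $35,030 + $4,690 = $192,720 (over)
At least one window exceeds $191,000.

Yes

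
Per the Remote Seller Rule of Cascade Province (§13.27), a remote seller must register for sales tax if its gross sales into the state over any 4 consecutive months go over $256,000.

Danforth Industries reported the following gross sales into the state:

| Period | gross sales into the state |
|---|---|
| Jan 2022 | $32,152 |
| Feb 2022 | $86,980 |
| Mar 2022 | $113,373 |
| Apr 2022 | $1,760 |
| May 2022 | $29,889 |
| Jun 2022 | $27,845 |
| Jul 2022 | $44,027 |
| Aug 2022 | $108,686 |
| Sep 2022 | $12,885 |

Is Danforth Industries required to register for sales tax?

Jan 2022–Apr 2022: $32,152 + $86,980 + $113,373 + $1,760 = $234,265 (under)
Feb 2022–May 2022: $86,980 + $113,373 + $1,760 + $29,889 = $232,002 (under)
Mar 2022–Jun 2022: $113,373 + $1,760 + $29,889 + $27,845 = $172,867 (under)
Apr 2022–Jul 2022: $1,760 + $29,889 + $27,845 + $44,027 = $103,521 (under)
May 2022–Aug 2022: $29,889 + $27,845 + $44,027 + $108,686 = $210,447 (under)
Jun 2022–Sep 2022: $27,845 + $44,027 + $108,686 + $12,885 = $193,443 (under)
No window exceeds $256,000.

No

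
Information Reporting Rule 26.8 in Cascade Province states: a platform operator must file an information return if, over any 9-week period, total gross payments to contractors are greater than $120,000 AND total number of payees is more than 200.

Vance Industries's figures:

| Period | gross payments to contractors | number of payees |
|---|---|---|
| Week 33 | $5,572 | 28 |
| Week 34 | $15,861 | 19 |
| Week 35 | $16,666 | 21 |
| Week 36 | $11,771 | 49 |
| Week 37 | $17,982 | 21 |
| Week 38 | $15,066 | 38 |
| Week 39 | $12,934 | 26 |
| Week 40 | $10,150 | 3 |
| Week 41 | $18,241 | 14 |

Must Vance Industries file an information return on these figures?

Total gross payments to contractors: $5,572 + $15,861 + $16,666 + $11,771 + $17,982 + $15,066 + $12,934 + $10,150 + $18,241 = $124,243 (> $120,000).
Total number of payees: 28 + 19 + 21 + 49 + 21 + 38 + 26 + 3 + 14 = 219 (> 200).
The test is 'and': both thresholds are exceeded.

Yes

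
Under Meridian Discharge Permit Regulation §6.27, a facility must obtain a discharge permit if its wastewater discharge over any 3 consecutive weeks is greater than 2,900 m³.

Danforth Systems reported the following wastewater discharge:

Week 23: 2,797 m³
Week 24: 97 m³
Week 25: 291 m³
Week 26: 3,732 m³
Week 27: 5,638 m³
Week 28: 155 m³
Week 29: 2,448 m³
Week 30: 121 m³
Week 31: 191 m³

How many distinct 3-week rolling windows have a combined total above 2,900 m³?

Week 23–Week 25: 2,797 m³ + 97 m³ + 291 m³ = 3,185 m³ (over)
Week 24–Week 26: 97 m³ + 291 m³ + 3,732 m³ = 4,120 m³ (over)
Week 25–Week 27: 291 m³ + 3,732 m³ + 5,638 m³ = 9,661 m³ (over)
Week 26–Week 28: 3,732 m³ + 5,638 m³ + 155 m³ = 9,525 m³ (over)
Week 27–Week 29: 5,638 m³ + 155 m³ + 2,448 m³ = 8,241 m³ (over)
Week 28–Week 30: 155 m³ + 2,448 m³ + 121 m³ = 2,724 m³ (under)
Week 29–Week 31: 2,448 m³ + 121 m³ + 191 m³ = 2,760 m³ (under)
5 windows exceed the threshold.

5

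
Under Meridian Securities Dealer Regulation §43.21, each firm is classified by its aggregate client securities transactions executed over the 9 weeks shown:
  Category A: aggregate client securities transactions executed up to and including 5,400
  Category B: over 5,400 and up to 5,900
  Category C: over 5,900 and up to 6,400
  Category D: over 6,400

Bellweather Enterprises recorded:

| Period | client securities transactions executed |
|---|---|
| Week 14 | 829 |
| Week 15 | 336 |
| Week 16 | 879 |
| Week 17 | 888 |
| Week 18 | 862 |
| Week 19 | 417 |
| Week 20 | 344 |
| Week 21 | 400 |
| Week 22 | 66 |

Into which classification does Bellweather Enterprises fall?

Category A

Aggregate client securities transactions executed: 829 + 336 + 879 + 888 + 862 + 417 + 344 + 400 + 66 = 5,021.
5,021 ≤ 5,400, so Category A applies.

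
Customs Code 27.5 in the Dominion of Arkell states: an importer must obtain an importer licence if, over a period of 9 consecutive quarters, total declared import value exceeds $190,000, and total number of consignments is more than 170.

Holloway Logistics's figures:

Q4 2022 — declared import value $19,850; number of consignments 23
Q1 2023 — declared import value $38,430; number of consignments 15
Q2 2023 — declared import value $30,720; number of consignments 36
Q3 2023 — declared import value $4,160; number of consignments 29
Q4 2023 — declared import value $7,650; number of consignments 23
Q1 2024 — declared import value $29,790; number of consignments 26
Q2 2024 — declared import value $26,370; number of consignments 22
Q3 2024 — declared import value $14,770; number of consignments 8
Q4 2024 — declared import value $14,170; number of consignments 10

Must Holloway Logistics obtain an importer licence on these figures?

No

Total declared import value: $19,850 + $38,430 + $30,720 + $4,160 + $7,650 + $29,790 + $26,370 + $14,770 + $14,170 = $185,910 (≤ $190,000).
Total number of consignments: 23 + 15 + 36 + 29 + 23 + 26 + 22 + 8 + 10 = 192 (> 170).
The test is 'and': the rule requires both, and at least one is not exceeded.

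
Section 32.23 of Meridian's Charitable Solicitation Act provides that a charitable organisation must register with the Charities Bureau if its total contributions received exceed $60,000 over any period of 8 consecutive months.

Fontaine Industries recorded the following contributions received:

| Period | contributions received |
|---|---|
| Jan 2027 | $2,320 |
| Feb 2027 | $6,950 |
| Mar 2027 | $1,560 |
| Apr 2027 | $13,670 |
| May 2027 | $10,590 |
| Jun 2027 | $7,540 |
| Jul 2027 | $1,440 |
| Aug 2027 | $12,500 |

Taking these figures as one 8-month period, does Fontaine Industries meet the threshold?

Total contributions received: $2,320 + $6,950 + $1,560 + $13,670 + $10,590 + $7,540 + $1,440 + $12,500 = $56,570.
$56,570 ≤ $60,000, so the threshold is not exceeded.

No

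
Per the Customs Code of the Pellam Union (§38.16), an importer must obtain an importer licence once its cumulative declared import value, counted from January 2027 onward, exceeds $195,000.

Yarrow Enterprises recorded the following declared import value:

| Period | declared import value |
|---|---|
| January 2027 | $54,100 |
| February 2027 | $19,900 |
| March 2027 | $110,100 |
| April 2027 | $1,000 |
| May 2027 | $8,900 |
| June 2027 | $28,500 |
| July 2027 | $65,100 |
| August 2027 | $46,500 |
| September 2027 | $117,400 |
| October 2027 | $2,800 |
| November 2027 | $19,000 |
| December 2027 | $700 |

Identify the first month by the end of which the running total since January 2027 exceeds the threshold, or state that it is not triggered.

Through January 2027: $54,100
Through February 2027: $74,000
Through March 2027: $184,100
Through April 2027: $185,100
Through May 2027: $194,000
Through June 2027: $222,500 ← exceeds threshold

June 2027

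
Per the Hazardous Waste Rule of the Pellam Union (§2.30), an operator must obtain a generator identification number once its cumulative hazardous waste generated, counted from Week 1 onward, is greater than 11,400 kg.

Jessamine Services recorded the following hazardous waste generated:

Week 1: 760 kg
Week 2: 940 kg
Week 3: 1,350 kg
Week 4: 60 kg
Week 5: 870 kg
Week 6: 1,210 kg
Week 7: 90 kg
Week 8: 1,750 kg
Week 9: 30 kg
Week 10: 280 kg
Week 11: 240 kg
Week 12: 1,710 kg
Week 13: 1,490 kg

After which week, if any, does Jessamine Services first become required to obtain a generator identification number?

Not triggered

Through Week 1: 760 kg
Through Week 2: 1,700 kg
Through Week 3: 3,050 kg
Through Week 4: 3,110 kg
Through Week 5: 3,980 kg
Through Week 6: 5,190 kg
Through Week 7: 5,280 kg
Through Week 8: 7,030 kg
Through Week 9: 7,060 kg
Through Week 10: 7,340 kg
Through Week 11: 7,580 kg
Through Week 12: 9,290 kg
Through Week 13: 10,780 kg
Final cumulative total 10,780 kg ≤ 11,400 kg; the threshold is never exceeded.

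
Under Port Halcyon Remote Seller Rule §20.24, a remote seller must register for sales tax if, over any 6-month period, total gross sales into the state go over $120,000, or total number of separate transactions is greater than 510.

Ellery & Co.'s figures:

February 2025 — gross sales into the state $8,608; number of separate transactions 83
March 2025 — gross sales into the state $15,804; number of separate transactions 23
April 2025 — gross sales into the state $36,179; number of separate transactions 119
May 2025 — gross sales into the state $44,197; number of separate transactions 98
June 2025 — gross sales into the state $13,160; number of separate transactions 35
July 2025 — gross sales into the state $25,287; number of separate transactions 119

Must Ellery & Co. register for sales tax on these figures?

Total gross sales into the state: $8,608 + $15,804 + $36,179 + $44,197 + $13,160 + $25,287 = $143,235 (> $120,000).
Total number of separate transactions: 83 + 23 + 119 + 98 + 35 + 119 = 477 (≤ 510).
The test is 'or': at least one threshold is exceeded.

Yes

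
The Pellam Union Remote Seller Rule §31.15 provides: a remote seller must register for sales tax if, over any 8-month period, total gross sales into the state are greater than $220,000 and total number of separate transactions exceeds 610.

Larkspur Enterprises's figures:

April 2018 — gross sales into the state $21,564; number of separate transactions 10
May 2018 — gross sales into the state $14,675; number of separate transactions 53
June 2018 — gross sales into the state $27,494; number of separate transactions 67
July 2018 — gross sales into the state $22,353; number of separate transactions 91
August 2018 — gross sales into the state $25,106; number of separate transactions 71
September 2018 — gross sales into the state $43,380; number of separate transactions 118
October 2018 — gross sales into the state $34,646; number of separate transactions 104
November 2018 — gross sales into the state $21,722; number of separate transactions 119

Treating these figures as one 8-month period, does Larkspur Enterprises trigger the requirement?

Total gross sales into the state: $21,564 + $14,675 + $27,494 + $22,353 + $25,106 + $43,380 + $34,646 + $21,722 = $210,940 (≤ $220,000).
Total number of separate transactions: 10 + 53 + 67 + 91 + 71 + 118 + 104 + 119 = 633 (> 610).
The test is 'and': the rule requires both, and at least one is not exceeded.

No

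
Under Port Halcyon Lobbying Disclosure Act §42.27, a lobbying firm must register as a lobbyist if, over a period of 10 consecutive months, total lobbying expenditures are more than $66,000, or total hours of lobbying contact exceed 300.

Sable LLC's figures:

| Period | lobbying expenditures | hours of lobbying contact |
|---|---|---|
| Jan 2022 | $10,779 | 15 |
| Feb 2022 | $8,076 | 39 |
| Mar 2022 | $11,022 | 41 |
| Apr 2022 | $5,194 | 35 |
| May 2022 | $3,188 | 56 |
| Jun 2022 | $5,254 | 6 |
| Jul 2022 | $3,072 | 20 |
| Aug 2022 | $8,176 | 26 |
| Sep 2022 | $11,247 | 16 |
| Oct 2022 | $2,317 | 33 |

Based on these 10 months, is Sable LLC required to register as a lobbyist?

Total lobbying expenditures: $10,779 + $8,076 + $11,022 + $5,194 + $3,188 + $5,254 + $3,072 + $8,176 + $11,247 + $2,317 = $68,325 (> $66,000).
Total hours of lobbying contact: 15 + 39 + 41 + 35 + 56 + 6 + 20 + 26 + 16 + 33 = 287 (≤ 300).
The test is 'or': at least one threshold is exceeded.

Yes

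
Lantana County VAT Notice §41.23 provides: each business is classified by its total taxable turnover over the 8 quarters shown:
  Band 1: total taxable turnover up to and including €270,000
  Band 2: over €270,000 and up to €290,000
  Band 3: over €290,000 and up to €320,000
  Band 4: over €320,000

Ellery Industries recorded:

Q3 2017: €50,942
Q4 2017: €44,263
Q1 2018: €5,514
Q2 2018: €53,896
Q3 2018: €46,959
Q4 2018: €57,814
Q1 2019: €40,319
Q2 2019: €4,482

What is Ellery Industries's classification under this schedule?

Total taxable turnover: €50,942 + €44,263 + €5,514 + €53,896 + €46,959 + €57,814 + €40,319 + €4,482 = €304,189.
€290,000 < €304,189 ≤ €320,000, so Band 3 applies.

Band 3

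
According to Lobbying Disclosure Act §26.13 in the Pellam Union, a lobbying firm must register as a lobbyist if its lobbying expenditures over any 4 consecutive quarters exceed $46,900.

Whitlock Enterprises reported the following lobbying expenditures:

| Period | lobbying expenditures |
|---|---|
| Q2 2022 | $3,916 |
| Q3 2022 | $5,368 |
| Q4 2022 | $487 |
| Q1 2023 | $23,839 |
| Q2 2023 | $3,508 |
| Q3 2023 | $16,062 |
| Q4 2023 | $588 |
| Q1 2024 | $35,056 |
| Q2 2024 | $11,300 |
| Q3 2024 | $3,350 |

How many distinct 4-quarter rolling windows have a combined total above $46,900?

3

Q2 2022–Q1 2023: $3,916 + $5,368 + $487 + $23,839 = $33,610 (under)
Q3 2022–Q2 2023: $5,368 + $487 + $23,839 + $3,508 = $33,202 (under)
Q4 2022–Q3 2023: $487 + $23,839 + $3,508 + $16,062 = $43,896 (under)
Q1 2023–Q4 2023: $23,839 + $3,508 + $16,062 + $588 = $43,997 (under)
Q2 2023–Q1 2024: $3,508 + $16,062 + $588 + $35,056 = $55,214 (over)
Q3 2023–Q2 2024: $16,062 + $588 + $35,056 + $11,300 = $63,006 (over)
Q4 2023–Q3 2024: $588 + $35,056 + $11,300 + $3,350 = $50,294 (over)
3 windows exceed the threshold.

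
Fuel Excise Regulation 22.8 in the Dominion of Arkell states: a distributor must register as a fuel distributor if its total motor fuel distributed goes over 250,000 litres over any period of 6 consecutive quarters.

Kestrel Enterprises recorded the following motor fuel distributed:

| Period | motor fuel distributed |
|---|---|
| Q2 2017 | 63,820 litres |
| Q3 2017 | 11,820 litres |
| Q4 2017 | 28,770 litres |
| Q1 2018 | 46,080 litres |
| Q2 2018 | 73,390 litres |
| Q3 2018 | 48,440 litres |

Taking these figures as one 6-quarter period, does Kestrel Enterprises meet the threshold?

Yes

Total motor fuel distributed: 63,820 litres + 11,820 litres + 28,770 litres + 46,080 litres + 73,390 litres + 48,440 litres = 272,320 litres.
272,320 litres > 250,000 litres, so the threshold is exceeded.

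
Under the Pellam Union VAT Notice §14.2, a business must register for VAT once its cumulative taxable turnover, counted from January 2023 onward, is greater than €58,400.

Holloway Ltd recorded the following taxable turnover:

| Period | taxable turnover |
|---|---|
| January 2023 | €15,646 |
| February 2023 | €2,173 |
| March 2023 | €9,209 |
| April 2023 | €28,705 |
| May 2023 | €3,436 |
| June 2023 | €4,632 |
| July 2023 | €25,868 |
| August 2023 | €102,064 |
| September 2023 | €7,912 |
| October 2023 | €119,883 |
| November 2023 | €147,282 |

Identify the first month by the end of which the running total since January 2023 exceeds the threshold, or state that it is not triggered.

May 2023

Through January 2023: €15,646
Through February 2023: €17,819
Through March 2023: €27,028
Through April 2023: €55,733
Through May 2023: €59,169 ← exceeds threshold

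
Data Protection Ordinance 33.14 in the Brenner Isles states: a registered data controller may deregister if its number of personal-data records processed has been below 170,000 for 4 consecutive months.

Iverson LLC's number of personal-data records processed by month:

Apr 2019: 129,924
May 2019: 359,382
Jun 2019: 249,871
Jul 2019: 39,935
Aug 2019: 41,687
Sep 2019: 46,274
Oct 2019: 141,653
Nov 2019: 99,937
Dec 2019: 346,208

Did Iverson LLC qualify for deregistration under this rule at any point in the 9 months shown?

Months below 170,000: Apr 2019, Jul 2019, Aug 2019, Sep 2019, Oct 2019, Nov 2019.
Longest run of consecutive months below the threshold: 5.
5 ≥ 4, so Iverson LLC became eligible.

Yes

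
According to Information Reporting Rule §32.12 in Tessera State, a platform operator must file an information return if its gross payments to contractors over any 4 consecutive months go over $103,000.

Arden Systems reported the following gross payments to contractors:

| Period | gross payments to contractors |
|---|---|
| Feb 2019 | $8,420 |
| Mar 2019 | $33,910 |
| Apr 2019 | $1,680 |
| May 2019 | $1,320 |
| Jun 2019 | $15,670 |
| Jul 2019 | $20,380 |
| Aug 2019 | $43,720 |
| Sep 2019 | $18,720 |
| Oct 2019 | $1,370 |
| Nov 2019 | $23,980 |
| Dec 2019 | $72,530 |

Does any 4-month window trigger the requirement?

Feb 2019–May 2019: $8,420 + $33,910 + $1,680 + $1,320 = $45,330 (under)
Mar 2019–Jun 2019: $33,910 + $1,680 + $1,320 + $15,670 = $52,580 (under)
Apr 2019–Jul 2019: $1,680 + $1,320 + $15,670 + $20,380 = $39,050 (under)
May 2019–Aug 2019: $1,320 + $15,670 + $20,380 + $43,720 = $81,090 (under)
Jun 2019–Sep 2019: $15,670 + $20,380 + $43,720 + $18,720 = $98,490 (under)
Jul 2019–Oct 2019: $20,380 + $43,720 + $18,720 + $1,370 = $84,190 (under)
Aug 2019–Nov 2019: $43,720 + $18,720 + $1,370 + $23,980 = $87,790 (under)
Sep 2019–Dec 2019: $18,720 + $1,370 + $23,980 + $72,530 = $116,600 (over)
At least one window exceeds $103,000.

Yes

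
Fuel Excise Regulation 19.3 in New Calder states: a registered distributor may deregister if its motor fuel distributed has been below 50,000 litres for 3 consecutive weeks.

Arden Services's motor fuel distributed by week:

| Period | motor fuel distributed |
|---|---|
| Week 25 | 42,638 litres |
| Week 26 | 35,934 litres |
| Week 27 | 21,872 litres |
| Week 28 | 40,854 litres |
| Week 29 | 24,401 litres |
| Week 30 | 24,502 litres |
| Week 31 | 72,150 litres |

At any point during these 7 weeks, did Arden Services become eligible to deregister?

Yes

Weeks below 50,000 litres: Week 25, Week 26, Week 27, Week 28, Week 29, Week 30.
Longest run of consecutive weeks below the threshold: 6.
6 ≥ 3, so Arden Services became eligible.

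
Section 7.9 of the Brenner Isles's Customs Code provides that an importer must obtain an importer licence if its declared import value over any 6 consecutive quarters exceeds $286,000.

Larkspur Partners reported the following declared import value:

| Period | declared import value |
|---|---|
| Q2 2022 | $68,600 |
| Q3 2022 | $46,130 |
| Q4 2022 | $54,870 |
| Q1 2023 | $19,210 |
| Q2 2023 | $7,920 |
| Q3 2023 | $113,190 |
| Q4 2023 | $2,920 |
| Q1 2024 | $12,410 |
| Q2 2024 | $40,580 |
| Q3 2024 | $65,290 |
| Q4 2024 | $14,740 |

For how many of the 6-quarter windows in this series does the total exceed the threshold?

Q2 2022–Q3 2023: $68,600 + $46,130 + $54,870 + $19,210 + $7,920 + $113,190 = $309,920 (over)
Q3 2022–Q4 2023: $46,130 + $54,870 + $19,210 + $7,920 + $113,190 + $2,920 = $244,240 (under)
Q4 2022–Q1 2024: $54,870 + $19,210 + $7,920 + $113,190 + $2,920 + $12,410 = $210,520 (under)
Q1 2023–Q2 2024: $19,210 + $7,920 + $113,190 + $2,920 + $12,410 + $40,580 = $196,230 (under)
Q2 2023–Q3 2024: $7,920 + $113,190 + $2,920 + $12,410 + $40,580 + $65,290 = $242,310 (under)
Q3 2023–Q4 2024: $113,190 + $2,920 + $12,410 + $40,580 + $65,290 + $14,740 = $249,130 (under)
1 window exceeds the threshold.

1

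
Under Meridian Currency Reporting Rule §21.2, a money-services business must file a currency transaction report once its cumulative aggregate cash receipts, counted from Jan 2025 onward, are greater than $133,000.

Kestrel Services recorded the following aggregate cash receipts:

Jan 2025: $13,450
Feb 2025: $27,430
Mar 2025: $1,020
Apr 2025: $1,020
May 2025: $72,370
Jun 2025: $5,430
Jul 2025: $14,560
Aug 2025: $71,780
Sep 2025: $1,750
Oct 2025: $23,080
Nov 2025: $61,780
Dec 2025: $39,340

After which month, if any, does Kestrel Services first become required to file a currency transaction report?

Jul 2025

Through Jan 2025: $13,450
Through Feb 2025: $40,880
Through Mar 2025: $41,900
Through Apr 2025: $42,920
Through May 2025: $115,290
Through Jun 2025: $120,720
Through Jul 2025: $135,280 ← exceeds threshold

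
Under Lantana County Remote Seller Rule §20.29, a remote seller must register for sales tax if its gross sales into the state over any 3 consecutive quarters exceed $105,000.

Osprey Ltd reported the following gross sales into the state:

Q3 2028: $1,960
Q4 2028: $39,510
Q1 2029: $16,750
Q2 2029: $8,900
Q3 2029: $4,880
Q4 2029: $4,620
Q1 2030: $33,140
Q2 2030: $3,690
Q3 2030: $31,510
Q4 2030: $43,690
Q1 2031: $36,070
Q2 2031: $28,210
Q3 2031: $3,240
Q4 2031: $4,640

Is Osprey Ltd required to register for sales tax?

Yes

Q3 2028–Q1 2029: $1,960 + $39,510 + $16,750 = $58,220 (under)
Q4 2028–Q2 2029: $39,510 + $16,750 + $8,900 = $65,160 (under)
Q1 2029–Q3 2029: $16,750 + $8,900 + $4,880 = $30,530 (under)
Q2 2029–Q4 2029: $8,900 + $4,880 + $4,620 = $18,400 (under)
Q3 2029–Q1 2030: $4,880 + $4,620 + $33,140 = $42,640 (under)
Q4 2029–Q2 2030: $4,620 + $33,140 + $3,690 = $41,450 (under)
Q1 2030–Q3 2030: $33,140 + $3,690 + $31,510 = $68,340 (under)
Q2 2030–Q4 2030: $3,690 + $31,510 + $43,690 = $78,890 (under)
Q3 2030–Q1 2031: $31,510 + $43,690 + $36,070 = $111,270 (over)
Q4 2030–Q2 2031: $43,690 + $36,070 + $28,210 = $107,970 (over)
Q1 2031–Q3 2031: $36,070 + $28,210 + $3,240 = $67,520 (under)
Q2 2031–Q4 2031: $28,210 + $3,240 + $4,640 = $36,090 (under)
At least one window exceeds $105,000.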